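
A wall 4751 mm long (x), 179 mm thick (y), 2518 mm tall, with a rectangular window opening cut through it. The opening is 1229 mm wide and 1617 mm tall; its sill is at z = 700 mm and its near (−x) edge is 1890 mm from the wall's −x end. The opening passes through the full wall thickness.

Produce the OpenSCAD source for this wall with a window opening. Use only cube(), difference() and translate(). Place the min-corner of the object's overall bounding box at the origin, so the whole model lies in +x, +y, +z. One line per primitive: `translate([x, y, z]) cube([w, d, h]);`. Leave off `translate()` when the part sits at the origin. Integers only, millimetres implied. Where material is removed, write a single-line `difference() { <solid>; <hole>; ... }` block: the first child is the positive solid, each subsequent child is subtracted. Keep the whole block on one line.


difference() { cube([4751, 179, 2518]); translate([1890, 0, 700]) cube([1229, 179, 1617]); }


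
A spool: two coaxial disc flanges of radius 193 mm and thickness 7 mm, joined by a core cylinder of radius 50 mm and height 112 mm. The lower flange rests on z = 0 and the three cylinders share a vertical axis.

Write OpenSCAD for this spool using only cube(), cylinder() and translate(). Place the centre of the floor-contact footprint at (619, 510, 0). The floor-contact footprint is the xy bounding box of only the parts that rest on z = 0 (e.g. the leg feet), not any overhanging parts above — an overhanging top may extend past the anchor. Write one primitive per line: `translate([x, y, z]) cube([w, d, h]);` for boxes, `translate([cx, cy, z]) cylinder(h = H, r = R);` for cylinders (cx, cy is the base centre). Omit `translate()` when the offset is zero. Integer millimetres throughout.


translate([619, 510, 0]) cylinder(h = 7, r = 193);
translate([619, 510, 7]) cylinder(h = 112, r = 50);
translate([619, 510, 119]) cylinder(h = 7, r = 193);


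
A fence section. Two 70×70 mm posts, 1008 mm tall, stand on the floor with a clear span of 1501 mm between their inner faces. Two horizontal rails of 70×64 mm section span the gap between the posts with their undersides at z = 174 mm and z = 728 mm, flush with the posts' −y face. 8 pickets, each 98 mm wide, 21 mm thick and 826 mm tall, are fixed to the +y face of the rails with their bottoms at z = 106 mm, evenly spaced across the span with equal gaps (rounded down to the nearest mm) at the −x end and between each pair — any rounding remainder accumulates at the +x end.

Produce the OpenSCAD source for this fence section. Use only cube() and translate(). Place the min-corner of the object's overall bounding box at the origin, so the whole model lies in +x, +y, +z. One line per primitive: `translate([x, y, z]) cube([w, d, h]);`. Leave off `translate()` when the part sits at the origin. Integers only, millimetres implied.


cube([70, 70, 1008]);
translate([1571, 0, 0]) cube([70, 70, 1008]);
translate([70, 0, 174]) cube([1501, 70, 64]);
translate([70, 0, 728]) cube([1501, 70, 64]);
translate([149, 70, 106]) cube([98, 21, 826]);
translate([326, 70, 106]) cube([98, 21, 826]);
translate([503, 70, 106]) cube([98, 21, 826]);
translate([680, 70, 106]) cube([98, 21, 826]);
translate([857, 70, 106]) cube([98, 21, 826]);
translate([1034, 70, 106]) cube([98, 21, 826]);
translate([1211, 70, 106]) cube([98, 21, 826]);
translate([1388, 70, 106]) cube([98, 21, 826]);


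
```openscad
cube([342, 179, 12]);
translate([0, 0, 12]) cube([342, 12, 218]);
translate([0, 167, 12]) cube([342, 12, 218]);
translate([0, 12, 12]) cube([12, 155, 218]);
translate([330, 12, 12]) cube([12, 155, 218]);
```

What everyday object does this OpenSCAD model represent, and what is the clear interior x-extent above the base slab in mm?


An open box. The internal width is 318 mm.

A 342×179 base slab with four walls standing on it — an open box. The base is 342 mm wide and the walls are 12 mm thick, so the internal width is 342 − 2 × 12 = 318 mm.


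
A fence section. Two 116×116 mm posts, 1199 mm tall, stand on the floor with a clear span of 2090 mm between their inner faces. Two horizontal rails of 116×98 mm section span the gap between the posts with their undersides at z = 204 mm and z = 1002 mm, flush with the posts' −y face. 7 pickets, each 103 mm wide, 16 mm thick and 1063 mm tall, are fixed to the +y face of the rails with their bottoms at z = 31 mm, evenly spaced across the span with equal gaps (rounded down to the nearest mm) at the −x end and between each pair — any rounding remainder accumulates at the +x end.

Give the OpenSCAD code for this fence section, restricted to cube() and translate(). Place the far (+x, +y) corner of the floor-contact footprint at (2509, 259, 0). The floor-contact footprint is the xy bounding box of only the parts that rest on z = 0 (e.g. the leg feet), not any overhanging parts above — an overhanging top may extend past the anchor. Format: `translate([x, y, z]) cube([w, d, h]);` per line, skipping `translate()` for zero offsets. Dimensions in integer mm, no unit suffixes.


translate([187, 143, 0]) cube([116, 116, 1199]);
translate([2393, 143, 0]) cube([116, 116, 1199]);
translate([303, 143, 204]) cube([2090, 116, 98]);
translate([303, 143, 1002]) cube([2090, 116, 98]);
translate([474, 259, 31]) cube([103, 16, 1063]);
translate([748, 259, 31]) cube([103, 16, 1063]);
translate([1022, 259, 31]) cube([103, 16, 1063]);
translate([1296, 259, 31]) cube([103, 16, 1063]);
translate([1570, 259, 31]) cube([103, 16, 1063]);
translate([1844, 259, 31]) cube([103, 16, 1063]);
translate([2118, 259, 31]) cube([103, 16, 1063]);


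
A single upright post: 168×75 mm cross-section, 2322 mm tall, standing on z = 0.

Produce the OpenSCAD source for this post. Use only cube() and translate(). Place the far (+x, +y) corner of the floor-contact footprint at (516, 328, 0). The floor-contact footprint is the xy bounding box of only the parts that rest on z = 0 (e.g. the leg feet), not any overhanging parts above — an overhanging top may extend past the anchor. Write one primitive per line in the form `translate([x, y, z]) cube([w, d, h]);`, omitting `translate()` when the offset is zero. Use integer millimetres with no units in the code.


translate([348, 253, 0]) cube([168, 75, 2322]);


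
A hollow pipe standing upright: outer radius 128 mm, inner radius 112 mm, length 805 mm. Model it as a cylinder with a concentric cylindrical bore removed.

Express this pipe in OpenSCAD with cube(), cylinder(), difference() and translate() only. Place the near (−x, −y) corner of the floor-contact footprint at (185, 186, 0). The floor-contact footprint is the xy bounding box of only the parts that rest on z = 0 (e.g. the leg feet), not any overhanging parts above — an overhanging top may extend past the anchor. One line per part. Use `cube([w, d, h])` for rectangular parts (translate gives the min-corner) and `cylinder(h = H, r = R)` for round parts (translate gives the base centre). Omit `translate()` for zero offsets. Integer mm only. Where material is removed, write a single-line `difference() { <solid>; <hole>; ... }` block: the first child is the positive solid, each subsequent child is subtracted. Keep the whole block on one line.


difference() { translate([313, 314, 0]) cylinder(h = 805, r = 128); translate([313, 314, 0]) cylinder(h = 805, r = 112); }


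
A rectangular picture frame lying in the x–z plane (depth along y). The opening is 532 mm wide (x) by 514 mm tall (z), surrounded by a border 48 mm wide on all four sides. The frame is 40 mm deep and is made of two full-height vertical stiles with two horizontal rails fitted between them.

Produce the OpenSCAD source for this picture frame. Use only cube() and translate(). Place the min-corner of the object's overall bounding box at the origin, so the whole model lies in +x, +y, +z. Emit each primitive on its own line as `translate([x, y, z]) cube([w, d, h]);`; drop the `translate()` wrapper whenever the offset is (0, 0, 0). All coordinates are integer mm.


cube([48, 40, 610]);
translate([580, 0, 0]) cube([48, 40, 610]);
translate([48, 0, 0]) cube([532, 40, 48]);
translate([48, 0, 562]) cube([532, 40, 48]);


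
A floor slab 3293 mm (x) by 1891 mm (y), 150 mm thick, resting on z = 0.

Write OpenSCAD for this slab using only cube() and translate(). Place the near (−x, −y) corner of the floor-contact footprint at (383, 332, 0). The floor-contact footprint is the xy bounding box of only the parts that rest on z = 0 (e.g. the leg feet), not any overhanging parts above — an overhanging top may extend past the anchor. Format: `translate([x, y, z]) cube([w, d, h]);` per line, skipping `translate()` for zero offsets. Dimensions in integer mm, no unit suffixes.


translate([383, 332, 0]) cube([3293, 1891, 150]);


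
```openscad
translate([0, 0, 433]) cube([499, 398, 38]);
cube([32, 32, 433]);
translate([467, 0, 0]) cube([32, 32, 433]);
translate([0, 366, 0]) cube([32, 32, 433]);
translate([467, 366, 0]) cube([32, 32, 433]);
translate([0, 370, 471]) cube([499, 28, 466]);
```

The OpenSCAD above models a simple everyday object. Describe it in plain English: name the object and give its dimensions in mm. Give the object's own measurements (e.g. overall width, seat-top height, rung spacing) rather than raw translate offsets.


A chair. The seat is a 499×398×38 mm slab with its top at z = 471 mm, on four 32×32 mm corner legs (flush with the seat edges, standing on z = 0). A flat backrest 28 mm thick, 466 mm tall, spans the full seat width and rises from the seat top along its +y edge, rear face flush with the rear of the seat.


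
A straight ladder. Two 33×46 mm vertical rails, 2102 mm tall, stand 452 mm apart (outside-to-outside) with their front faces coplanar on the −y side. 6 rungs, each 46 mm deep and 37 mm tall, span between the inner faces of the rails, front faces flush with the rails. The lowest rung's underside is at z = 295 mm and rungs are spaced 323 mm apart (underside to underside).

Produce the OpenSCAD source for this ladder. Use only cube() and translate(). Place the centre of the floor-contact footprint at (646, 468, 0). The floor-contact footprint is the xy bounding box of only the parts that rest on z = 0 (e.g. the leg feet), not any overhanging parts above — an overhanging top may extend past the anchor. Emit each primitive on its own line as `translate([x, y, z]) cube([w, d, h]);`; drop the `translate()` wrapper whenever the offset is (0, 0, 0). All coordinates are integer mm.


translate([420, 445, 0]) cube([33, 46, 2102]);
translate([839, 445, 0]) cube([33, 46, 2102]);
translate([453, 445, 295]) cube([386, 46, 37]);
translate([453, 445, 618]) cube([386, 46, 37]);
translate([453, 445, 941]) cube([386, 46, 37]);
translate([453, 445, 1264]) cube([386, 46, 37]);
translate([453, 445, 1587]) cube([386, 46, 37]);
translate([453, 445, 1910]) cube([386, 46, 37]);


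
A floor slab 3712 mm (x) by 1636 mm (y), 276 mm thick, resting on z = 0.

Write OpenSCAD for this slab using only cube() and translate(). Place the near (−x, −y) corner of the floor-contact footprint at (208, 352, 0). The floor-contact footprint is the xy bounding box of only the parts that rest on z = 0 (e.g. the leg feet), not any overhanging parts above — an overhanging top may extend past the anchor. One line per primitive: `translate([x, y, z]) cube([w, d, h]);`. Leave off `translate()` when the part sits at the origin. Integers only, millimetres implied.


translate([208, 352, 0]) cube([3712, 1636, 276]);


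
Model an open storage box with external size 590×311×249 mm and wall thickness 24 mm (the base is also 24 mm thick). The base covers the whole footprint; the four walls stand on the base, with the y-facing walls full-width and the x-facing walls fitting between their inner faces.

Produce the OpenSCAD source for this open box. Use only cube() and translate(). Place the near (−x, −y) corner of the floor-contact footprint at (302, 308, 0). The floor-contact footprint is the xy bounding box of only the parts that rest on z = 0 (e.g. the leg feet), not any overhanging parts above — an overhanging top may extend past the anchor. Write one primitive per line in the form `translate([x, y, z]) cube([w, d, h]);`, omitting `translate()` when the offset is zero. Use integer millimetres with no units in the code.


translate([302, 308, 0]) cube([590, 311, 24]);
translate([302, 308, 24]) cube([590, 24, 225]);
translate([302, 595, 24]) cube([590, 24, 225]);
translate([302, 332, 24]) cube([24, 263, 225]);
translate([868, 332, 24]) cube([24, 263, 225]);


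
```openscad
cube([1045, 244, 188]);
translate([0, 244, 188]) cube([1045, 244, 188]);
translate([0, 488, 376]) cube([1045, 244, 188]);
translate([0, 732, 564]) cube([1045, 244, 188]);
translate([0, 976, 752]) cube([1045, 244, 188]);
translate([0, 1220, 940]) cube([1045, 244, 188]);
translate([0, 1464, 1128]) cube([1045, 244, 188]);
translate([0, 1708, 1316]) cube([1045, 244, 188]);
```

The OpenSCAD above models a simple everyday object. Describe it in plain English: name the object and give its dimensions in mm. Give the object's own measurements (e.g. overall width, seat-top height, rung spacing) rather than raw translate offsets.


A straight staircase of 8 solid steps. Each step is 1045 mm wide (x), 244 mm deep (y, the going) and 188 mm tall (the rise). The first step rests on the floor; each subsequent step sits one going further in +y and one rise higher in +z, directly behind and above the previous step with no overlap.


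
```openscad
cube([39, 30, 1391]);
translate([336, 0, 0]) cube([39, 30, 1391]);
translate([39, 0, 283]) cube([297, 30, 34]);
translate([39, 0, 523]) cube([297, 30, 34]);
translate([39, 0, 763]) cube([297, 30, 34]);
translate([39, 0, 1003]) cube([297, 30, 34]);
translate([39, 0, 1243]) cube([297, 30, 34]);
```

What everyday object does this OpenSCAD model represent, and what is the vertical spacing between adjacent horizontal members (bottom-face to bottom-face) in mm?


A ladder. The rung spacing is 240 mm.

Two tall 39×30 posts with 5 short bars between them — a ladder. Adjacent rungs sit at z = 283 and z = 523, so the spacing is 523 − 283 = 240 mm.


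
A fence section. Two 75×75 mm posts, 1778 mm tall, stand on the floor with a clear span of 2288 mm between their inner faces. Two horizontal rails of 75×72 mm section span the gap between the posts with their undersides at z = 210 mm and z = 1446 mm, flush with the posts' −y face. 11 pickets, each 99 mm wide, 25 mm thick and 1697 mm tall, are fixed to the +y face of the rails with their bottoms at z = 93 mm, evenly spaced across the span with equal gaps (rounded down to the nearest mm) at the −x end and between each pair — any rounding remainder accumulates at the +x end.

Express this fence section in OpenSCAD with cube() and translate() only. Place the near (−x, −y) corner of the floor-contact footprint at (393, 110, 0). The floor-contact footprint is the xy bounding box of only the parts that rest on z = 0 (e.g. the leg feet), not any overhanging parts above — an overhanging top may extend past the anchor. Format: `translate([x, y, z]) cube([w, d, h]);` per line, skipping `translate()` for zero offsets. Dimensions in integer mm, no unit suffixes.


translate([393, 110, 0]) cube([75, 75, 1778]);
translate([2756, 110, 0]) cube([75, 75, 1778]);
translate([468, 110, 210]) cube([2288, 75, 72]);
translate([468, 110, 1446]) cube([2288, 75, 72]);
translate([567, 185, 93]) cube([99, 25, 1697]);
translate([765, 185, 93]) cube([99, 25, 1697]);
translate([963, 185, 93]) cube([99, 25, 1697]);
translate([1161, 185, 93]) cube([99, 25, 1697]);
translate([1359, 185, 93]) cube([99, 25, 1697]);
translate([1557, 185, 93]) cube([99, 25, 1697]);
translate([1755, 185, 93]) cube([99, 25, 1697]);
translate([1953, 185, 93]) cube([99, 25, 1697]);
translate([2151, 185, 93]) cube([99, 25, 1697]);
translate([2349, 185, 93]) cube([99, 25, 1697]);
translate([2547, 185, 93]) cube([99, 25, 1697]);


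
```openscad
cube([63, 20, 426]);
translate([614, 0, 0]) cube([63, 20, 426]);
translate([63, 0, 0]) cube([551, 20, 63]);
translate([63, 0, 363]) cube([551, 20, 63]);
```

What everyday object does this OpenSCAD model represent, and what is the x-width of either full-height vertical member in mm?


A picture frame. The border width is 63 mm.

Four thin pieces enclosing a rectangular opening — a picture frame. The two full-height stiles are 426 mm tall; the top rail sits at z = 363 and is 63 mm tall, so the border above the opening is 426 − 363 = 63 mm, matching the stile x-width.


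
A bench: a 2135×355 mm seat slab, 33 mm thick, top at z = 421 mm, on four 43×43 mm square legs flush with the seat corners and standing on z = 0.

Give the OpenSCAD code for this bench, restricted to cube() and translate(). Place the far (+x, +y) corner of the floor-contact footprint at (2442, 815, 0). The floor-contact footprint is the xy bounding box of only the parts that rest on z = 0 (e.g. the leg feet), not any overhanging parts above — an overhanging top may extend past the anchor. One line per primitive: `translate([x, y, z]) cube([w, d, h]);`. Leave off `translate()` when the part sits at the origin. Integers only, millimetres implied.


translate([307, 460, 388]) cube([2135, 355, 33]);
translate([307, 460, 0]) cube([43, 43, 388]);
translate([307, 772, 0]) cube([43, 43, 388]);
translate([2399, 460, 0]) cube([43, 43, 388]);
translate([2399, 772, 0]) cube([43, 43, 388]);


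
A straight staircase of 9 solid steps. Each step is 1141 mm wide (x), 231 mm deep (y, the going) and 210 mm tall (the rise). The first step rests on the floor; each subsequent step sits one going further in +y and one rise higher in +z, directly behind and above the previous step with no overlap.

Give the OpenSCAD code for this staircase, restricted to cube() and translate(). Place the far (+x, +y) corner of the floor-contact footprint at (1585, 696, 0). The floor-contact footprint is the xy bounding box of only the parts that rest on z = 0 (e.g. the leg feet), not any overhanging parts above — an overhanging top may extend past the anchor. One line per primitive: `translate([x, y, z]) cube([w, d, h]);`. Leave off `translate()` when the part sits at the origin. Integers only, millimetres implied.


translate([444, 465, 0]) cube([1141, 231, 210]);
translate([444, 696, 210]) cube([1141, 231, 210]);
translate([444, 927, 420]) cube([1141, 231, 210]);
translate([444, 1158, 630]) cube([1141, 231, 210]);
translate([444, 1389, 840]) cube([1141, 231, 210]);
translate([444, 1620, 1050]) cube([1141, 231, 210]);
translate([444, 1851, 1260]) cube([1141, 231, 210]);
translate([444, 2082, 1470]) cube([1141, 231, 210]);
translate([444, 2313, 1680]) cube([1141, 231, 210]);


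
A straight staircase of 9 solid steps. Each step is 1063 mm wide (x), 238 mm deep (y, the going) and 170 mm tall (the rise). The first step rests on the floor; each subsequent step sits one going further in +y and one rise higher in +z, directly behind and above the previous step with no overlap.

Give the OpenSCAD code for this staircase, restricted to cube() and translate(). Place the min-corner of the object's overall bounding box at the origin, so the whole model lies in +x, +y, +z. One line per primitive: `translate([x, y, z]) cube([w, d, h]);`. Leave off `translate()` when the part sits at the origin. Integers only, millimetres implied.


cube([1063, 238, 170]);
translate([0, 238, 170]) cube([1063, 238, 170]);
translate([0, 476, 340]) cube([1063, 238, 170]);
translate([0, 714, 510]) cube([1063, 238, 170]);
translate([0, 952, 680]) cube([1063, 238, 170]);
translate([0, 1190, 850]) cube([1063, 238, 170]);
translate([0, 1428, 1020]) cube([1063, 238, 170]);
translate([0, 1666, 1190]) cube([1063, 238, 170]);
translate([0, 1904, 1360]) cube([1063, 238, 170]);


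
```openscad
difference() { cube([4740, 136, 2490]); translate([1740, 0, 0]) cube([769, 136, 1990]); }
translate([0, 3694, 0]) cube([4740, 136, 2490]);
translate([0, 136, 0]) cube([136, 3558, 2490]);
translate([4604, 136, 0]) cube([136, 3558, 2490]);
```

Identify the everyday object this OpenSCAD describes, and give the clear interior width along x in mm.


A single room. The interior width is 4468 mm.

Four walls enclosing a rectangle with a door in the front wall — a room. Outside width 4740 minus two 136 mm walls gives 4468 mm.


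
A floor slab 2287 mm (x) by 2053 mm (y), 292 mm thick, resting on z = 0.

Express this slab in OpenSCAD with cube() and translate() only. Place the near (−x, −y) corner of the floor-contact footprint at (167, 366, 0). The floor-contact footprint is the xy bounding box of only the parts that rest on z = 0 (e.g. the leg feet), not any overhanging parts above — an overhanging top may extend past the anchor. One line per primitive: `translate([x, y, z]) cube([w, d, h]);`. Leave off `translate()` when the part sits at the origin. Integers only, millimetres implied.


translate([167, 366, 0]) cube([2287, 2053, 292]);


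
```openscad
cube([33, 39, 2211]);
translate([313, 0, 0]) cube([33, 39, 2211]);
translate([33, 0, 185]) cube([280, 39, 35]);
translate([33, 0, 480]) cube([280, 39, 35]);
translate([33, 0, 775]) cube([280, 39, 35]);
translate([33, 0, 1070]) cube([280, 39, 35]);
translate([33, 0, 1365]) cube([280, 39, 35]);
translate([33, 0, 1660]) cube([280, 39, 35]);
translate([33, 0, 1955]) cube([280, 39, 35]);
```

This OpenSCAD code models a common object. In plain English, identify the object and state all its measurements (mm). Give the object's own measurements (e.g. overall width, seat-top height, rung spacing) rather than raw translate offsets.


A straight ladder. Two 33×39 mm vertical rails, 2211 mm tall, stand 346 mm apart (outside-to-outside) with their front faces coplanar on the −y side. 7 rungs, each 39 mm deep and 35 mm tall, span between the inner faces of the rails, front faces flush with the rails. The lowest rung's underside is at z = 185 mm and rungs are spaced 295 mm apart (underside to underside).


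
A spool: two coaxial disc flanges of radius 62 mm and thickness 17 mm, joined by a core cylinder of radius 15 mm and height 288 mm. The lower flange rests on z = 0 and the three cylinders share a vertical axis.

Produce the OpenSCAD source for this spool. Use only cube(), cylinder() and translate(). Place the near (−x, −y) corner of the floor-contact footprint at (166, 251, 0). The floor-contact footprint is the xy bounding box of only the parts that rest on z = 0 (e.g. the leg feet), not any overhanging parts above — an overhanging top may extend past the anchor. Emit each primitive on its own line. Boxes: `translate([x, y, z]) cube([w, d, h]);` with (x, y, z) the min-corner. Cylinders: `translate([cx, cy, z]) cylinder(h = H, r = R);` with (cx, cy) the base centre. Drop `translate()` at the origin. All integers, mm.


translate([228, 313, 0]) cylinder(h = 17, r = 62);
translate([228, 313, 17]) cylinder(h = 288, r = 15);
translate([228, 313, 305]) cylinder(h = 17, r = 62);


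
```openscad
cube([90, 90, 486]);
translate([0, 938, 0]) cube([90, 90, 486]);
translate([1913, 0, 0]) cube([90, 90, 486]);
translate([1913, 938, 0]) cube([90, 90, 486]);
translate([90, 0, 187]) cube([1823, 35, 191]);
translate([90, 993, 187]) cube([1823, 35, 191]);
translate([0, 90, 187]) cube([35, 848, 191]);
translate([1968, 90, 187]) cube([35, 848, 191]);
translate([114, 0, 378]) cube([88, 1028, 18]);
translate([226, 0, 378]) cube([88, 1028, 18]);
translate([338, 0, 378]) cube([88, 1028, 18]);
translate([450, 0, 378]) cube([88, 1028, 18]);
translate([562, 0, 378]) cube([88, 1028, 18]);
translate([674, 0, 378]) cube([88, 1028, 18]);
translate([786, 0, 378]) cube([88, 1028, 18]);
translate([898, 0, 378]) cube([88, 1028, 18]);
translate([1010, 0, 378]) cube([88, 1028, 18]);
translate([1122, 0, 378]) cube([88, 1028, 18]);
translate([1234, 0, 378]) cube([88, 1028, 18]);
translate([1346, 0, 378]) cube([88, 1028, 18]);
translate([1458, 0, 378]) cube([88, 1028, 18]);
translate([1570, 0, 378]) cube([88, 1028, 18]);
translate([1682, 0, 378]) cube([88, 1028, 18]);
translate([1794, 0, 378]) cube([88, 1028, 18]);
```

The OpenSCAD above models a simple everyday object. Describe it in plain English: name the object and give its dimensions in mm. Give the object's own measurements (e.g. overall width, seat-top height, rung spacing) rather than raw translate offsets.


A bed frame 2003 mm long (x) by 1028 mm wide (y). Four 90×90 mm corner posts, 486 mm tall, at the corners of the footprint. Four rails of 35 mm thickness and 191 mm height run between adjacent posts with their undersides at z = 187 mm, their outer faces flush with the outside of the frame (the two x-running rails run between the posts' inner faces; the two y-running rails run between the posts' inner faces). 16 slats, each 88 mm wide (x) and 18 mm thick, lie across the top of the two x-running rails, running the full 1028 mm width of the frame in y; along x they sit between the end posts with a 24 mm gap after the −x posts and between neighbouring slats, leaving 31 mm before the +x posts.


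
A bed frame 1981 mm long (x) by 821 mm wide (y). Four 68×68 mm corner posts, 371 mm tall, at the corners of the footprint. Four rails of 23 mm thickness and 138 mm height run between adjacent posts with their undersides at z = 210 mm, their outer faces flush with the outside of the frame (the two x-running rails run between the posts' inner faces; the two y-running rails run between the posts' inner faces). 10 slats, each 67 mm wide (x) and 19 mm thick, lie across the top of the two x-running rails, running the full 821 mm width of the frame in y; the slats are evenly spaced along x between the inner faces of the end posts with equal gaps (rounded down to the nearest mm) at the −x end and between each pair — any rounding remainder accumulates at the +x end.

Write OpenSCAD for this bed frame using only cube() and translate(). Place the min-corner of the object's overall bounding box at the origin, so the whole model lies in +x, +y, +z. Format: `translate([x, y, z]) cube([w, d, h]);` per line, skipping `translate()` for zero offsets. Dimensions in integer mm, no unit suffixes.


cube([68, 68, 371]);
translate([0, 753, 0]) cube([68, 68, 371]);
translate([1913, 0, 0]) cube([68, 68, 371]);
translate([1913, 753, 0]) cube([68, 68, 371]);
translate([68, 0, 210]) cube([1845, 23, 138]);
translate([68, 798, 210]) cube([1845, 23, 138]);
translate([0, 68, 210]) cube([23, 685, 138]);
translate([1958, 68, 210]) cube([23, 685, 138]);
translate([174, 0, 348]) cube([67, 821, 19]);
translate([347, 0, 348]) cube([67, 821, 19]);
translate([520, 0, 348]) cube([67, 821, 19]);
translate([693, 0, 348]) cube([67, 821, 19]);
translate([866, 0, 348]) cube([67, 821, 19]);
translate([1039, 0, 348]) cube([67, 821, 19]);
translate([1212, 0, 348]) cube([67, 821, 19]);
translate([1385, 0, 348]) cube([67, 821, 19]);
translate([1558, 0, 348]) cube([67, 821, 19]);
translate([1731, 0, 348]) cube([67, 821, 19]);


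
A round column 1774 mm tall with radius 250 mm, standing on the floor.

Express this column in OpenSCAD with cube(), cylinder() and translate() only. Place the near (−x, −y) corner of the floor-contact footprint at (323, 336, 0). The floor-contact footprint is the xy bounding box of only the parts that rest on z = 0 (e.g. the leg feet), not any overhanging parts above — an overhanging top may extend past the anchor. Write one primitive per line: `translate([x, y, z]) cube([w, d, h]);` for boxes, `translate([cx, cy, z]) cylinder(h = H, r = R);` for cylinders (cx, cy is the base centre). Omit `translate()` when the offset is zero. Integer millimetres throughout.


translate([573, 586, 0]) cylinder(h = 1774, r = 250);


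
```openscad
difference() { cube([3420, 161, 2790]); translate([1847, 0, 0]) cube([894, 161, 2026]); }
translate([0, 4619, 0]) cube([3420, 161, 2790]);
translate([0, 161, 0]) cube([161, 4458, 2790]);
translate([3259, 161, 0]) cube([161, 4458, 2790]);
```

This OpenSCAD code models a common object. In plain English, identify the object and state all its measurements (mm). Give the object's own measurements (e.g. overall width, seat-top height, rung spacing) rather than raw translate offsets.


A single room: four walls, each 2790 mm tall and 161 mm thick, enclosing an outside footprint 3420×4780 mm (x × y), no floor or roof. The front and back walls (−y and +y sides) run the full x-width; the side walls fit between their inner faces. A door opening 894 mm wide and 2026 mm tall is cut through the front wall from the floor up, its −x edge 1847 mm from the wall's −x end.


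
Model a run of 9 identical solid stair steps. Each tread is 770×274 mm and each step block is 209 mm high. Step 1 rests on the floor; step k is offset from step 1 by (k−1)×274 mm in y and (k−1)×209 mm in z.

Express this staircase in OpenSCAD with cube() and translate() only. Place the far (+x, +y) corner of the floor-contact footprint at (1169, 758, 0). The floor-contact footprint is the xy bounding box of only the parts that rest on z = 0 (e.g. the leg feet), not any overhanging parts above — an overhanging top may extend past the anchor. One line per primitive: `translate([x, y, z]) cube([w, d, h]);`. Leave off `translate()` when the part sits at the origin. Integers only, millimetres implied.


translate([399, 484, 0]) cube([770, 274, 209]);
translate([399, 758, 209]) cube([770, 274, 209]);
translate([399, 1032, 418]) cube([770, 274, 209]);
translate([399, 1306, 627]) cube([770, 274, 209]);
translate([399, 1580, 836]) cube([770, 274, 209]);
translate([399, 1854, 1045]) cube([770, 274, 209]);
translate([399, 2128, 1254]) cube([770, 274, 209]);
translate([399, 2402, 1463]) cube([770, 274, 209]);
translate([399, 2676, 1672]) cube([770, 274, 209]);


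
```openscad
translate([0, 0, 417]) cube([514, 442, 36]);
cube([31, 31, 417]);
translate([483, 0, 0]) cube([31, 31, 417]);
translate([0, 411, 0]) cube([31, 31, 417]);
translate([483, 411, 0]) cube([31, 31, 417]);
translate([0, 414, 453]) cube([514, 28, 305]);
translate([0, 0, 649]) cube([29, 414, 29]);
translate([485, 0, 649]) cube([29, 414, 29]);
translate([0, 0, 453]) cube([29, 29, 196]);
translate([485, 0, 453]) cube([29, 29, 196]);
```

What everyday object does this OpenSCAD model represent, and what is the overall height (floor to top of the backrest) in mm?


A chair. The overall height is 758 mm.

A slab on four corner posts with a tall panel at the back — a chair. The seat slab sits at z = 417 with thickness 36, and the 305 mm backrest starts at the seat top, so the overall height is 417 + 36 + 305 = 758 mm.


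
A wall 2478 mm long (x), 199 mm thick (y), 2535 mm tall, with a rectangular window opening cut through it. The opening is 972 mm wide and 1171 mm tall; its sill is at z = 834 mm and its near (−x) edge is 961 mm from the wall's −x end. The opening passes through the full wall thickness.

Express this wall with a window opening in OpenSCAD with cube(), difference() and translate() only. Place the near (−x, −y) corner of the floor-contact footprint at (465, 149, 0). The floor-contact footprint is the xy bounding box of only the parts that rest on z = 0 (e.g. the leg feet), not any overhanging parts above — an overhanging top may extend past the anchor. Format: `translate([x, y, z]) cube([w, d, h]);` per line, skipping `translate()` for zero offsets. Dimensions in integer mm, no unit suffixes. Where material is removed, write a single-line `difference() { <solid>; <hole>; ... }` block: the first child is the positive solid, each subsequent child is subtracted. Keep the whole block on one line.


difference() { translate([465, 149, 0]) cube([2478, 199, 2535]); translate([1426, 149, 834]) cube([972, 199, 1171]); }


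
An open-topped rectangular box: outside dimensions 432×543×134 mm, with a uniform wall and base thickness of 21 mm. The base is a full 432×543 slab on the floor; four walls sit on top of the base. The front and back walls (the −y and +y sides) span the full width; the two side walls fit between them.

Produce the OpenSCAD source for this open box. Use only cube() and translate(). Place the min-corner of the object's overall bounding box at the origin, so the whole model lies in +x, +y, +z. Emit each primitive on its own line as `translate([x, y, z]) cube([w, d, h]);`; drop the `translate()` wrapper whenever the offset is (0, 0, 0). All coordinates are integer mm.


cube([432, 543, 21]);
translate([0, 0, 21]) cube([432, 21, 113]);
translate([0, 522, 21]) cube([432, 21, 113]);
translate([0, 21, 21]) cube([21, 501, 113]);
translate([411, 21, 21]) cube([21, 501, 113]);


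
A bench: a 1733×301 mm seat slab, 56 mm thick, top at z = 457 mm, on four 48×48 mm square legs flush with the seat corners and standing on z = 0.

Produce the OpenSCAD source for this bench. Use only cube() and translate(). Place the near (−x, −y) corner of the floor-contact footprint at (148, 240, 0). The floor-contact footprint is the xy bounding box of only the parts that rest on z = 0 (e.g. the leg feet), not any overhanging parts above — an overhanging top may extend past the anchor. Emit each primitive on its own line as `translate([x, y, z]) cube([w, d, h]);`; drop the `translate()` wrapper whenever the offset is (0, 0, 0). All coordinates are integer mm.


// leg_h = 457 − 56 = 401
translate([148, 240, 401]) cube([1733, 301, 56]);
translate([148, 240, 0]) cube([48, 48, 401]);
translate([148, 493, 0]) cube([48, 48, 401]);
translate([1833, 240, 0]) cube([48, 48, 401]);
translate([1833, 493, 0]) cube([48, 48, 401]);


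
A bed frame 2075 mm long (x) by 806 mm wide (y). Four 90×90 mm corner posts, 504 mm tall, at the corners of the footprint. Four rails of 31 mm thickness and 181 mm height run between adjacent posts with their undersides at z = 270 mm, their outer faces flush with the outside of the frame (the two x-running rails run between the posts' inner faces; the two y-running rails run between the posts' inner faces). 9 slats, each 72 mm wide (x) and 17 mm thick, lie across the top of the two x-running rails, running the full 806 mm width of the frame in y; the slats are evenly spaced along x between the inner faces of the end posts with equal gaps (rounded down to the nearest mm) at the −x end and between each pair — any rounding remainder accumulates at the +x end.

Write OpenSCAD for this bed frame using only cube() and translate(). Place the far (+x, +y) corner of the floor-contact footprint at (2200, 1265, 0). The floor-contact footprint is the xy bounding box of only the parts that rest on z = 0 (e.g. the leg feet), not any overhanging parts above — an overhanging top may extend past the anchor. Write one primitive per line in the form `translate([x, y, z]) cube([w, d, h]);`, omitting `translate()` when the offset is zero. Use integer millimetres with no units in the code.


translate([125, 459, 0]) cube([90, 90, 504]);
translate([125, 1175, 0]) cube([90, 90, 504]);
translate([2110, 459, 0]) cube([90, 90, 504]);
translate([2110, 1175, 0]) cube([90, 90, 504]);
translate([215, 459, 270]) cube([1895, 31, 181]);
translate([215, 1234, 270]) cube([1895, 31, 181]);
translate([125, 549, 270]) cube([31, 626, 181]);
translate([2169, 549, 270]) cube([31, 626, 181]);
translate([339, 459, 451]) cube([72, 806, 17]);
translate([535, 459, 451]) cube([72, 806, 17]);
translate([731, 459, 451]) cube([72, 806, 17]);
translate([927, 459, 451]) cube([72, 806, 17]);
translate([1123, 459, 451]) cube([72, 806, 17]);
translate([1319, 459, 451]) cube([72, 806, 17]);
translate([1515, 459, 451]) cube([72, 806, 17]);
translate([1711, 459, 451]) cube([72, 806, 17]);
translate([1907, 459, 451]) cube([72, 806, 17]);


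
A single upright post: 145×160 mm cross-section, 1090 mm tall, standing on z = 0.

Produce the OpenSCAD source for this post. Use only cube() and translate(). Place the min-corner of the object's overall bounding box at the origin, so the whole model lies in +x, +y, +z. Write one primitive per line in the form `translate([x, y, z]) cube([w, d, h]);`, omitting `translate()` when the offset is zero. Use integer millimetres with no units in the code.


cube([145, 160, 1090]);


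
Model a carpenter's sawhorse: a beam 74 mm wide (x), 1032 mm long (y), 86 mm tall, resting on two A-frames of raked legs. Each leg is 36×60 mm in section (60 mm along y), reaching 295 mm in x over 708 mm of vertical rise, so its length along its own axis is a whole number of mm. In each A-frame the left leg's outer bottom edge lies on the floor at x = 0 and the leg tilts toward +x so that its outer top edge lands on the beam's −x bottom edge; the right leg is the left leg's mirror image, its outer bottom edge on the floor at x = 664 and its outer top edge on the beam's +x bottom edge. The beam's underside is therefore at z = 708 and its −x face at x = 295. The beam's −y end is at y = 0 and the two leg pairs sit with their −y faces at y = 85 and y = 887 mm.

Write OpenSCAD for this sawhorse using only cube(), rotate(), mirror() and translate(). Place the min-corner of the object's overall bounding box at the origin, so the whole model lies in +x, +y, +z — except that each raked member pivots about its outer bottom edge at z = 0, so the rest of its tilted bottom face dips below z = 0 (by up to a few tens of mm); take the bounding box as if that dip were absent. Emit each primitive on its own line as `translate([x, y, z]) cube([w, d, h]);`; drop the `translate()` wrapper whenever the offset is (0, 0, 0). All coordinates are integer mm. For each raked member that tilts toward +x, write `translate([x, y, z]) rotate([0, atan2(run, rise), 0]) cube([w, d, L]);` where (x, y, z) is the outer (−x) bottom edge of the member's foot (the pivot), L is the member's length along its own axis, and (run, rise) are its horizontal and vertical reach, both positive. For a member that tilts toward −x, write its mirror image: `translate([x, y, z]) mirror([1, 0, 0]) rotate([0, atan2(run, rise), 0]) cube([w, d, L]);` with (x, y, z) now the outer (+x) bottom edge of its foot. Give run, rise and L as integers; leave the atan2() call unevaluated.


translate([295, 0, 708]) cube([74, 1032, 86]);
translate([0, 85, 0]) rotate([0, atan2(295, 708), 0]) cube([36, 60, 767]);
translate([664, 85, 0]) mirror([1, 0, 0]) rotate([0, atan2(295, 708), 0]) cube([36, 60, 767]);
translate([0, 887, 0]) rotate([0, atan2(295, 708), 0]) cube([36, 60, 767]);
translate([664, 887, 0]) mirror([1, 0, 0]) rotate([0, atan2(295, 708), 0]) cube([36, 60, 767]);


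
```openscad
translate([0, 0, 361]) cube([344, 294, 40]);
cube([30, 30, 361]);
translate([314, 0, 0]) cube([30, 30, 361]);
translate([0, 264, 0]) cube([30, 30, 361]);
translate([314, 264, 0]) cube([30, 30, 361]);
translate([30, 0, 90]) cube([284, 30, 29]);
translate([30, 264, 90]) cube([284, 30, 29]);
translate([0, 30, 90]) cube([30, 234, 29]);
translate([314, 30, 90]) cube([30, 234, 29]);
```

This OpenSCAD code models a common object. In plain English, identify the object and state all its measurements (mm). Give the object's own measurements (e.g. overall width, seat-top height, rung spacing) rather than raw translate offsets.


A four-legged stool. The seat is a 344×294×40 mm slab whose top surface is at z = 401 mm; four square legs, each 30×30 mm in cross-section, run from the floor (z = 0) to the underside of the seat, each flush with a corner of the seat. Four stretchers, 30 mm wide and 29 mm tall, connect adjacent legs with their undersides at z = 90 mm, each running between the inner faces of the legs it joins and aligned with the legs' outer faces on the other axis.


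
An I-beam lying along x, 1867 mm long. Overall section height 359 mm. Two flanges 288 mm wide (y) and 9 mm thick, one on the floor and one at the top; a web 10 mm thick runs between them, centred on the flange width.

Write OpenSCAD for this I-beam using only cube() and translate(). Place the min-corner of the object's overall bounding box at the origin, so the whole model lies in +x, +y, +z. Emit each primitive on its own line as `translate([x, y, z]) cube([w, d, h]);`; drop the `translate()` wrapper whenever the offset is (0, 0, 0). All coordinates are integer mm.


cube([1867, 288, 9]);
translate([0, 139, 9]) cube([1867, 10, 341]);
translate([0, 0, 350]) cube([1867, 288, 9]);
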